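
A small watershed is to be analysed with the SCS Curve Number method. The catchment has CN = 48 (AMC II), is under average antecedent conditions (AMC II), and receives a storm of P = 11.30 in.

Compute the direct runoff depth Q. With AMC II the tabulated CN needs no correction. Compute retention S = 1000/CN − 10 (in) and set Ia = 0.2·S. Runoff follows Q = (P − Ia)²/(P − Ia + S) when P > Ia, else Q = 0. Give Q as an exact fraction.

Q = 37538/8985 in ≈ 4.178 in

Average conditions: CN = 48 (no AMC adjustment).
S = 1000/48 − 10 = 65/6 in ≈ 10.833 in
Ia = 0.2S: 0.2·10.833 = 2.167 in (exactly 13/6)
P − Ia = 11.300 − 2.167 = 137/15 ≈ 9.133 in (> 0, runoff occurs)
Q: (137/15)² ÷ (599/30) = 37538/8985 in (≈ 4.178 in)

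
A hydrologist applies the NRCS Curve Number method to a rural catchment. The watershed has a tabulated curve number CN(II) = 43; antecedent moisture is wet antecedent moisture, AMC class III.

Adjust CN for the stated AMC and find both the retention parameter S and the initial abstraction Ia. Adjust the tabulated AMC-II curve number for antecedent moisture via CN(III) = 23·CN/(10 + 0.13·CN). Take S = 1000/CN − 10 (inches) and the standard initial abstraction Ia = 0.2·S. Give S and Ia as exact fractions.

S = 5700/989 in ≈ 5.763 in; Ia = 1140/989 in ≈ 1.153 in

Wet (AMC III): CN(III) = 23·43/(10 + 0.13·43) = 989/(1559/100) = 98900/1559 ≈ 63.438
Retention S: 1000/CN − 10 with CN=63.438 → S = 5700/989 ≈ 5.763 in
Ia = 0.2·(5700/989) = 1140/989 in ≈ 1.153 in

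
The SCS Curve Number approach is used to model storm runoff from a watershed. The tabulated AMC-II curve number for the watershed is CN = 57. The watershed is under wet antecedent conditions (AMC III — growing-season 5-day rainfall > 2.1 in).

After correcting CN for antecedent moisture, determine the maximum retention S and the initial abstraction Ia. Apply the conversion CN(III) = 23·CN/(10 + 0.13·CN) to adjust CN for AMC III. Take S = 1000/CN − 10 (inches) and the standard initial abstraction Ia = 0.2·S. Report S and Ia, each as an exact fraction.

S = 4300/1311 in ≈ 3.280 in; Ia = 860/1311 in ≈ 0.656 in

Wet (AMC III): CN(III) = 23·57/(10 + 0.13·57) = 1311/(1741/100) = 131100/1741 ≈ 75.302
Max retention: S = 1000/(131100/1741) − 10 = 4300/1311 in (≈ 3.280 in)
Initial abstraction Ia = S/5 = (4300/1311)/5 = 860/1311 ≈ 0.656 in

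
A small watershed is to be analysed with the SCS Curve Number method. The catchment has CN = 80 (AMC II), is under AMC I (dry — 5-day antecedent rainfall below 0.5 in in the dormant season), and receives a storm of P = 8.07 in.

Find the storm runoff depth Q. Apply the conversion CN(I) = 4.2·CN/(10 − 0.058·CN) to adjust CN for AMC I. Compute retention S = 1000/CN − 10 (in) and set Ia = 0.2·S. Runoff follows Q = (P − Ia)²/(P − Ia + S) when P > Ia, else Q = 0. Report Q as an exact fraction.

Q = 208715809/56588700 in ≈ 3.688 in

Adjust CN=80 to AMC I: 4.2·80/(10 − 0.058·80) → 336 ÷ (134/25) = 4200/67 ≈ 62.687
S = 1000/(4200/67) − 10 = 125/21 in ≈ 5.952 in
Ia = 0.2S: 0.2·5.952 = 1.190 in (exactly 25/21)
Excess rainfall: 8.070 − 1.190 = 6.880 in; P > Ia so Q > 0
Q: (14447/2100)² ÷ (26947/2100) = 208715809/56588700 in (≈ 3.688 in)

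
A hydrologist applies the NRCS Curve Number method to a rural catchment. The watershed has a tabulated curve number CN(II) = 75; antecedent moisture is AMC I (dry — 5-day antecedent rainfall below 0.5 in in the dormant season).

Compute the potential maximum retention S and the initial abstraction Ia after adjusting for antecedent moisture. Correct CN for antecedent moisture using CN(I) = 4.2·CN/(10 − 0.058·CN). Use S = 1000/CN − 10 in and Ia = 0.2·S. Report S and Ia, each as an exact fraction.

CN(I) from CN(II)=75: (4.2·75)/(10 − 0.058·75) = 6300/113 ≈ 55.752
Retention S: 1000/CN − 10 with CN=55.752 → S = 500/63 ≈ 7.937 in
Initial abstraction Ia = S/5 = (500/63)/5 = 100/63 ≈ 1.587 in

S = 500/63 in ≈ 7.937 in; Ia = 100/63 in ≈ 1.587 in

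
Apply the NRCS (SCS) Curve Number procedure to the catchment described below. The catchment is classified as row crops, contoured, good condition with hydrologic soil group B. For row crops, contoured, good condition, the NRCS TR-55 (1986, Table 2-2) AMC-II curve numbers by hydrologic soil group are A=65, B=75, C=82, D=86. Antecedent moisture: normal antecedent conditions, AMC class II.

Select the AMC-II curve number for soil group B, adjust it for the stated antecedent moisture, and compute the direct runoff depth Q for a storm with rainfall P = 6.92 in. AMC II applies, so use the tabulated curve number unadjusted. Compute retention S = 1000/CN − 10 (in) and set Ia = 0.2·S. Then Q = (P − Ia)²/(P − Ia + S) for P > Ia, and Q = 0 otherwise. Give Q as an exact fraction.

Q = 219961/53925 in ≈ 4.079 in

NRCS table: row crops, contoured, good condition, soil group B → CN(II) = 75
Average conditions: CN = 75 (no AMC adjustment).
S = 1000/75 − 10 = 10/3 in ≈ 3.333 in
Ia = 0.2·(10/3) = 2/3 in ≈ 0.667 in
Excess rainfall: 6.920 − 0.667 = 6.253 in; P > Ia so Q > 0
Q: (469/75)² ÷ (719/75) = 219961/53925 in (≈ 4.079 in)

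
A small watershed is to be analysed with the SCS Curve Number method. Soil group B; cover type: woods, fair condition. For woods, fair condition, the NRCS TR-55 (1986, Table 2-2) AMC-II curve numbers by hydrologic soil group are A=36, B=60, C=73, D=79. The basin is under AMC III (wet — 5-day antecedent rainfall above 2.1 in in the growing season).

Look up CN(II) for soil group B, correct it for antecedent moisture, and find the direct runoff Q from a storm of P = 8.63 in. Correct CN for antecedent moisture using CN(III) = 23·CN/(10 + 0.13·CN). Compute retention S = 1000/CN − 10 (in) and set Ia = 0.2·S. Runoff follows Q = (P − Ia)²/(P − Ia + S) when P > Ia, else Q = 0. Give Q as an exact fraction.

NRCS table: woods, fair condition, soil group B → CN(II) = 60
CN(III) from CN(II)=60: (23·60)/(10 + 0.13·60) = 6900/89 ≈ 77.528
S = 1000/(6900/89) − 10 = 200/69 in ≈ 2.899 in
Initial abstraction Ia = S/5 = (200/69)/5 = 40/69 ≈ 0.580 in
Excess rainfall: 8.630 − 0.580 = 8.050 in; P > Ia so Q > 0
Runoff Q = (P−Ia)²/(P−Ia+S) = (8.050)²/(8.050+2.899) = 3085469209/521274300 ≈ 5.919 in

Q = 3085469209/521274300 in ≈ 5.919 in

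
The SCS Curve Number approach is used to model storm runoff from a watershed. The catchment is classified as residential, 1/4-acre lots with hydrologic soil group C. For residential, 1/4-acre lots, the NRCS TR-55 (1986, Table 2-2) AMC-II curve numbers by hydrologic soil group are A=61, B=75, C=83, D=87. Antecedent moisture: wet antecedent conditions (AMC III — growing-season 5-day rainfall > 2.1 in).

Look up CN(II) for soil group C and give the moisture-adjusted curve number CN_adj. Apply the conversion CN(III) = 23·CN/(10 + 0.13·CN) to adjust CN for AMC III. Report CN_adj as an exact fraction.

CN_adj = 190900/2079 ≈ 91.823

NRCS table: residential, 1/4-acre lots, soil group C → CN(II) = 83
CN(III) from CN(II)=83: (23·83)/(10 + 0.13·83) = 190900/2079 ≈ 91.823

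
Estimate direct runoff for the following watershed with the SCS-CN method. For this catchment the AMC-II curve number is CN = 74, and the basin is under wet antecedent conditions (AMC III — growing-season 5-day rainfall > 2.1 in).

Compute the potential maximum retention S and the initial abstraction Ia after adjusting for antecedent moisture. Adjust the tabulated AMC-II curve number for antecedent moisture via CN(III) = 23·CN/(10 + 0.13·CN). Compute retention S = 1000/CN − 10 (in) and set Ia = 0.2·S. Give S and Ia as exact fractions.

S = 1300/851 in ≈ 1.528 in; Ia = 260/851 in ≈ 0.306 in

CN(III) from CN(II)=74: (23·74)/(10 + 0.13·74) = 85100/981 ≈ 86.748
S = 1000/(85100/981) − 10 = 1300/851 in ≈ 1.528 in
Ia = 0.2S: 0.2·1.528 = 0.306 in (exactly 260/851)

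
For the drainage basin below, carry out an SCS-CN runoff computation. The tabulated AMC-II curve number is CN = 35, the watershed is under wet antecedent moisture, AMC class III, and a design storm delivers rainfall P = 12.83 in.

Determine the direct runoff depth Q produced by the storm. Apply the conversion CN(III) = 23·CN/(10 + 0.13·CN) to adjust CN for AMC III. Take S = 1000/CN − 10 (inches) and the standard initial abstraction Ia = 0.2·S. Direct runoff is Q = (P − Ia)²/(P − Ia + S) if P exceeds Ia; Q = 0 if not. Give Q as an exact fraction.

Wet (AMC III): CN(III) = 23·35/(10 + 0.13·35) = 805/(291/20) = 16100/291 ≈ 55.326
Retention S: 1000/CN − 10 with CN=55.326 → S = 1300/161 ≈ 8.075 in
Ia = 0.2·(1300/161) = 260/161 in ≈ 1.615 in
Excess rainfall: 12.830 − 1.615 = 11.215 in; P > Ia so Q > 0
Runoff Q = (P−Ia)²/(P−Ia+S) = (11.215)²/(11.215+8.075) = 32602996969/5000064300 ≈ 6.521 in

Q = 32602996969/5000064300 in ≈ 6.521 in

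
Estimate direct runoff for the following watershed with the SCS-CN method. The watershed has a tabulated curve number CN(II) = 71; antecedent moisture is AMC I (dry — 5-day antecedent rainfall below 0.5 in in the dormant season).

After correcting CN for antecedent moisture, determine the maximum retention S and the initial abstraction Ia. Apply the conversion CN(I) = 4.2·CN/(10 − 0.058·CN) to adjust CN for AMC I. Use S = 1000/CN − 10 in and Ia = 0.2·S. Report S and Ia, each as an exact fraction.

CN(I) from CN(II)=71: (4.2·71)/(10 − 0.058·71) = 149100/2941 ≈ 50.697
S = 1000/(149100/2941) − 10 = 14500/1491 in ≈ 9.725 in
Ia = 0.2·(14500/1491) = 2900/1491 in ≈ 1.945 in

S = 14500/1491 in ≈ 9.725 in; Ia = 2900/1491 in ≈ 1.945 in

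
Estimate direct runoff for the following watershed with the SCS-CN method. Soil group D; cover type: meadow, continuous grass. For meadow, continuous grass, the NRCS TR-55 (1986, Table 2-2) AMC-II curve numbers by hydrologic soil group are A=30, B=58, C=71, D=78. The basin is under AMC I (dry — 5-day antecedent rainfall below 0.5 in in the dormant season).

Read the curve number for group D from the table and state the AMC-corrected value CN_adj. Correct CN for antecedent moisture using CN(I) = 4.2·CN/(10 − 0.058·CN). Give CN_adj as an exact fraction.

NRCS table: meadow, continuous grass, soil group D → CN(II) = 78
Dry (AMC I): CN(I) = 4.2·78/(10 − 0.058·78) = (1638/5)/(1369/250) = 81900/1369 ≈ 59.825

CN_adj = 81900/1369 ≈ 59.825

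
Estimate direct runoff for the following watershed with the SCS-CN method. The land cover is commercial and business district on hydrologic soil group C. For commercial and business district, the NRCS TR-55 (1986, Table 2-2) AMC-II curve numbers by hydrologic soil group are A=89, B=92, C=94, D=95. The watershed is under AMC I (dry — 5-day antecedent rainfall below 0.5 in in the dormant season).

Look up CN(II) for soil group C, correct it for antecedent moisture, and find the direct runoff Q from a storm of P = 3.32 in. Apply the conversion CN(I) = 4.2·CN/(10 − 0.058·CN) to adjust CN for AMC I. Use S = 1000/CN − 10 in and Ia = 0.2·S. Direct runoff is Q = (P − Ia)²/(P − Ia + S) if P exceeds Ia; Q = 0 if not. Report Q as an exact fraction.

NRCS table: commercial and business district, soil group C → CN(II) = 94
CN(I) from CN(II)=94: (4.2·94)/(10 − 0.058·94) = 32900/379 ≈ 86.807
Max retention: S = 1000/(32900/379) − 10 = 500/329 in (≈ 1.520 in)
Ia = 0.2·(500/329) = 100/329 in ≈ 0.304 in
P − Ia = 3.320 − 0.304 = 24807/8225 ≈ 3.016 in (> 0, runoff occurs)
Q = (24807/8225)²/((24807/8225) + 500/329) = (615387249/67650625)/(37307/8225) = 615387249/306850075 in ≈ 2.005 in

Q = 615387249/306850075 in ≈ 2.005 in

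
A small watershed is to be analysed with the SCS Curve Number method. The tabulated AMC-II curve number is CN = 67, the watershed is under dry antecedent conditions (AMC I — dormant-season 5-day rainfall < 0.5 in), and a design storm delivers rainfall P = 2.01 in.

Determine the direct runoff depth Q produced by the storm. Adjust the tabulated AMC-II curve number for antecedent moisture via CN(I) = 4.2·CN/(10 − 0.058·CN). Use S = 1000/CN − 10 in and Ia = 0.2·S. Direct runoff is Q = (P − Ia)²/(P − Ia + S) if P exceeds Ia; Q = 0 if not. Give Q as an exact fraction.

Dry (AMC I): CN(I) = 4.2·67/(10 − 0.058·67) = (1407/5)/(3057/500) = 46900/1019 ≈ 46.026
S = 1000/(46900/1019) − 10 = 5500/469 in ≈ 11.727 in
Ia = 0.2·(5500/469) = 1100/469 in ≈ 2.345 in
P = 2.010 ≤ Ia = 2.345 in: entire storm abstracted, Q = 0.

Q = 0 in ≈ 0.000 in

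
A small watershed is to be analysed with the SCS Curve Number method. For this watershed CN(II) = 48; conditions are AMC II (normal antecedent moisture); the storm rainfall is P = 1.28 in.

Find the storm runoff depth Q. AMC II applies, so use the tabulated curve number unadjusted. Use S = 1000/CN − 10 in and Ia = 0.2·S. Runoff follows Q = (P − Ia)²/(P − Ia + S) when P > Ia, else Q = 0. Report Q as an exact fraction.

Average conditions: CN = 48 (no AMC adjustment).
Max retention: S = 1000/48 − 10 = 65/6 in (≈ 10.833 in)
Initial abstraction Ia = S/5 = (65/6)/5 = 13/6 ≈ 2.167 in
P = 1.280 ≤ Ia = 2.167 in: entire storm abstracted, Q = 0.

Q = 0 in ≈ 0.000 in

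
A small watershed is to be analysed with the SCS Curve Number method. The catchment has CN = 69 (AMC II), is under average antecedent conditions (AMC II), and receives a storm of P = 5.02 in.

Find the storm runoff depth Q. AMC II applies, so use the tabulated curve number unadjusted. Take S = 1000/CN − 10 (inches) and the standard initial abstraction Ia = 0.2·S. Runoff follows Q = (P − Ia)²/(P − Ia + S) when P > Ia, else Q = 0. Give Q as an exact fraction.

Q = 202179961/102530550 in ≈ 1.972 in

Average conditions: CN = 69 (no AMC adjustment).
Retention S: 1000/CN − 10 with CN=69.000 → S = 310/69 ≈ 4.493 in
Ia = 0.2·(310/69) = 62/69 in ≈ 0.899 in
Since P=5.020 > Ia=0.899: effective rainfall P−Ia = 14219/3450 in
Runoff Q = (P−Ia)²/(P−Ia+S) = (4.121)²/(4.121+4.493) = 202179961/102530550 ≈ 1.972 in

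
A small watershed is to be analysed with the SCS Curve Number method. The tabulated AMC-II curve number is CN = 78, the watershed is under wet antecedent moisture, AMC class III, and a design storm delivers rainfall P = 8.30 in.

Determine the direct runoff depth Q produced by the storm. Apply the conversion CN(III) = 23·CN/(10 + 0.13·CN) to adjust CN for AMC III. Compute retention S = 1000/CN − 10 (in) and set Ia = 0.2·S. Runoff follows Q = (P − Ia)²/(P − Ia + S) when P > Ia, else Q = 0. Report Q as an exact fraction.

Q = 5220207001/746761470 in ≈ 6.990 in

CN(III) from CN(II)=78: (23·78)/(10 + 0.13·78) = 89700/1007 ≈ 89.076
S = 1000/(89700/1007) − 10 = 1100/897 in ≈ 1.226 in
Ia = 0.2·(1100/897) = 220/897 in ≈ 0.245 in
Since P=8.300 > Ia=0.245: effective rainfall P−Ia = 72251/8970 in
Runoff Q = (P−Ia)²/(P−Ia+S) = (8.055)²/(8.055+1.226) = 5220207001/746761470 ≈ 6.990 in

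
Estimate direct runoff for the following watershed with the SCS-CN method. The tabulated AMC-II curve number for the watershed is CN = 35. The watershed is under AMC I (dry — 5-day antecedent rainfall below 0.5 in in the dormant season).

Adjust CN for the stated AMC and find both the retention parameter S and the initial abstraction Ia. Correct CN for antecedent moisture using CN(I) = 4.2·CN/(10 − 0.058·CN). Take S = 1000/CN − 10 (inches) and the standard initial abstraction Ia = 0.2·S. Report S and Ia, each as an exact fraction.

CN(I) from CN(II)=35: (4.2·35)/(10 − 0.058·35) = 14700/797 ≈ 18.444
Max retention: S = 1000/(14700/797) − 10 = 6500/147 in (≈ 44.218 in)
Ia = 0.2S: 0.2·44.218 = 8.844 in (exactly 1300/147)

S = 6500/147 in ≈ 44.218 in; Ia = 1300/147 in ≈ 8.844 in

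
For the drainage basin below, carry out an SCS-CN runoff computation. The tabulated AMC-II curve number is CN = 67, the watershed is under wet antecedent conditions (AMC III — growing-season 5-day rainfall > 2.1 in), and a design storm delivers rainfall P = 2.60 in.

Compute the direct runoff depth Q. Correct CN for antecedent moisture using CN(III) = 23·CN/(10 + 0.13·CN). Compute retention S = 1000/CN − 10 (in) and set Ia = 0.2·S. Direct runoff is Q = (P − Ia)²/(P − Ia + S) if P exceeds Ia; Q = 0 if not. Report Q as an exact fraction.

Adjust CN=67 to AMC III: 23·67/(10 + 0.13·67) → 1541 ÷ (1871/100) = 154100/1871 ≈ 82.362
Retention S: 1000/CN − 10 with CN=82.362 → S = 3300/1541 ≈ 2.141 in
Ia = 0.2S: 0.2·2.141 = 0.428 in (exactly 660/1541)
P − Ia = 2.600 − 0.428 = 16733/7705 ≈ 2.172 in (> 0, runoff occurs)
Q: (16733/7705)² ÷ (33233/7705) = 279993289/256060265 in (≈ 1.093 in)

Q = 279993289/256060265 in ≈ 1.093 in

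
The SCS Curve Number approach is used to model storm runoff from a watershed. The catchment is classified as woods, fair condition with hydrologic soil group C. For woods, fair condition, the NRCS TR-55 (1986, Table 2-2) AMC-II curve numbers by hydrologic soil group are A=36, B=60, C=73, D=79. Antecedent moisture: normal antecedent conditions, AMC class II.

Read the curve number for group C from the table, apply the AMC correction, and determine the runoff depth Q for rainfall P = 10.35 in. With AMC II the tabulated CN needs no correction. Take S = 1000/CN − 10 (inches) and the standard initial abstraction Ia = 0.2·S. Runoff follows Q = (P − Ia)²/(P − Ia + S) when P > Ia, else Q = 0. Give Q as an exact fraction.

Q = 21874329/3152140 in ≈ 6.940 in

NRCS table: woods, fair condition, soil group C → CN(II) = 73
Average conditions: CN = 73 (no AMC adjustment).
S = 1000/73 − 10 = 270/73 in ≈ 3.699 in
Initial abstraction Ia = S/5 = (270/73)/5 = 54/73 ≈ 0.740 in
P − Ia = 10.350 − 0.740 = 14031/1460 ≈ 9.610 in (> 0, runoff occurs)
Runoff Q = (P−Ia)²/(P−Ia+S) = (9.610)²/(9.610+3.699) = 21874329/3152140 ≈ 6.940 in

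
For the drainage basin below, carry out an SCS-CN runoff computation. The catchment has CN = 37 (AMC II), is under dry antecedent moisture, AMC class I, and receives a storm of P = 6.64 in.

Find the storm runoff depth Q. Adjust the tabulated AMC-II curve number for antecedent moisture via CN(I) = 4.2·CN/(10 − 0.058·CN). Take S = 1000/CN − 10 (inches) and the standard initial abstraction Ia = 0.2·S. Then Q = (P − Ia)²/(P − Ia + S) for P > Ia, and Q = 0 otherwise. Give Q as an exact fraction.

Q = 0 in ≈ 0.000 in

Dry (AMC I): CN(I) = 4.2·37/(10 − 0.058·37) = (777/5)/(3927/500) = 3700/187 ≈ 19.786
Max retention: S = 1000/(3700/187) − 10 = 1500/37 in (≈ 40.541 in)
Ia = 0.2·(1500/37) = 300/37 in ≈ 8.108 in
P = 6.640 ≤ Ia = 8.108 in: entire storm abstracted, Q = 0.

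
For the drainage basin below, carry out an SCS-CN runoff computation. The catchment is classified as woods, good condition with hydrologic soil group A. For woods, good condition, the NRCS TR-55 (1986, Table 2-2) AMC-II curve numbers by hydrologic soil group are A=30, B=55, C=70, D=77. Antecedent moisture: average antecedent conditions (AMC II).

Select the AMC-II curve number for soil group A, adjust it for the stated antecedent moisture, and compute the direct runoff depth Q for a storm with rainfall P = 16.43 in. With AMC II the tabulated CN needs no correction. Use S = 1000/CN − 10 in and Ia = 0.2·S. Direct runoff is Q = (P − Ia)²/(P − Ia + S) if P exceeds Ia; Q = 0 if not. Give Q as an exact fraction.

Q = 12453841/3158700 in ≈ 3.943 in

NRCS table: woods, good condition, soil group A → CN(II) = 30
Average conditions: CN = 30 (no AMC adjustment).
S = 1000/30 − 10 = 70/3 in ≈ 23.333 in
Ia = 0.2·(70/3) = 14/3 in ≈ 4.667 in
P − Ia = 16.430 − 4.667 = 3529/300 ≈ 11.763 in (> 0, runoff occurs)
Q = (3529/300)²/((3529/300) + 70/3) = (12453841/90000)/(10529/300) = 12453841/3158700 in ≈ 3.943 in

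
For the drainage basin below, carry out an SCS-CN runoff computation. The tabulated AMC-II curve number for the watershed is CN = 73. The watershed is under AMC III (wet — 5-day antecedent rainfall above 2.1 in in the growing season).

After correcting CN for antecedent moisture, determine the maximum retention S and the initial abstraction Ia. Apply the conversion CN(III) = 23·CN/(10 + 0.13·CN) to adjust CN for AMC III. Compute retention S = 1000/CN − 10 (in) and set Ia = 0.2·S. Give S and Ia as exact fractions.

S = 2700/1679 in ≈ 1.608 in; Ia = 540/1679 in ≈ 0.322 in

CN(III) from CN(II)=73: (23·73)/(10 + 0.13·73) = 167900/1949 ≈ 86.147
S = 1000/(167900/1949) − 10 = 2700/1679 in ≈ 1.608 in
Initial abstraction Ia = S/5 = (2700/1679)/5 = 540/1679 ≈ 0.322 in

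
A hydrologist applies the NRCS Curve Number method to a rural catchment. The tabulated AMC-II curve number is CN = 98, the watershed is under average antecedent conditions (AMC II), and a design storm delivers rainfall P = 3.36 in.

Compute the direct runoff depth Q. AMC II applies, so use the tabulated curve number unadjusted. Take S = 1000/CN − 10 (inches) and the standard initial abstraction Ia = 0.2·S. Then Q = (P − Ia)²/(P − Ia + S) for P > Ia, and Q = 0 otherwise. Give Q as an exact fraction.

Q = 4133089/1321775 in ≈ 3.127 in

AMC II — tabulated CN = 98 applies directly.
Max retention: S = 1000/98 − 10 = 10/49 in (≈ 0.204 in)
Ia = 0.2·(10/49) = 2/49 in ≈ 0.041 in
P − Ia = 3.360 − 0.041 = 4066/1225 ≈ 3.319 in (> 0, runoff occurs)
Runoff Q = (P−Ia)²/(P−Ia+S) = (3.319)²/(3.319+0.204) = 4133089/1321775 ≈ 3.127 in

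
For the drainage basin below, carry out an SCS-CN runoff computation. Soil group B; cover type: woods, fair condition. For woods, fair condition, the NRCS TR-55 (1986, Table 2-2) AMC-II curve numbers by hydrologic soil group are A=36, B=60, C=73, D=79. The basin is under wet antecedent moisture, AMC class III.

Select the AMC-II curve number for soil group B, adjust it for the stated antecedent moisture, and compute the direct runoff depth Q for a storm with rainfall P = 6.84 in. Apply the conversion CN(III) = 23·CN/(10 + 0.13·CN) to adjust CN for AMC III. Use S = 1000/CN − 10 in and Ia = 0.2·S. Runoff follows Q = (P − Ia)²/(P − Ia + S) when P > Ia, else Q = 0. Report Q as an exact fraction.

NRCS table: woods, fair condition, soil group B → CN(II) = 60
Wet (AMC III): CN(III) = 23·60/(10 + 0.13·60) = 1380/(89/5) = 6900/89 ≈ 77.528
Retention S: 1000/CN − 10 with CN=77.528 → S = 200/69 ≈ 2.899 in
Initial abstraction Ia = S/5 = (200/69)/5 = 40/69 ≈ 0.580 in
P − Ia = 6.840 − 0.580 = 10799/1725 ≈ 6.260 in (> 0, runoff occurs)
Q: (10799/1725)² ÷ (15799/1725) = 116618401/27253275 in (≈ 4.279 in)

Q = 116618401/27253275 in ≈ 4.279 in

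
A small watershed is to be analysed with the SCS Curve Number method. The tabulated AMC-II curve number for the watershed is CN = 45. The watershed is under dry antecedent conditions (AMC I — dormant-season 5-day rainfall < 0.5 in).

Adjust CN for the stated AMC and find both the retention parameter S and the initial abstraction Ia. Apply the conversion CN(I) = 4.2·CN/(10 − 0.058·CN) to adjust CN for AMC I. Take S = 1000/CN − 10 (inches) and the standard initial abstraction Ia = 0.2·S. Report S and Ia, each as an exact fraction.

S = 5500/189 in ≈ 29.101 in; Ia = 1100/189 in ≈ 5.820 in

Adjust CN=45 to AMC I: 4.2·45/(10 − 0.058·45) → 189 ÷ (739/100) = 18900/739 ≈ 25.575
S = 1000/(18900/739) − 10 = 5500/189 in ≈ 29.101 in
Ia = 0.2S: 0.2·29.101 = 5.820 in (exactly 1100/189)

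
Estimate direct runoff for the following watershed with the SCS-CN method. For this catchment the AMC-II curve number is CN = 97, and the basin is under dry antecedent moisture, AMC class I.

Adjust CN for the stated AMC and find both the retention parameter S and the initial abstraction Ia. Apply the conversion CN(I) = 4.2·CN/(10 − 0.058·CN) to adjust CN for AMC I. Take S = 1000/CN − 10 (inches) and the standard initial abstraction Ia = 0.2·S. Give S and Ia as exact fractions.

Dry (AMC I): CN(I) = 4.2·97/(10 − 0.058·97) = (2037/5)/(2187/500) = 67900/729 ≈ 93.141
S = 1000/(67900/729) − 10 = 500/679 in ≈ 0.736 in
Initial abstraction Ia = S/5 = (500/679)/5 = 100/679 ≈ 0.147 in

S = 500/679 in ≈ 0.736 in; Ia = 100/679 in ≈ 0.147 in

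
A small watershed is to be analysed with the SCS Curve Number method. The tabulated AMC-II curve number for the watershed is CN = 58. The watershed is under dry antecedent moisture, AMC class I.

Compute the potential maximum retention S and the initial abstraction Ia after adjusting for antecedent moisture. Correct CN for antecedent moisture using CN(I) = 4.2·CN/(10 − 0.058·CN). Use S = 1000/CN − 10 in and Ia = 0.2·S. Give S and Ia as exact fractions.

CN(I) from CN(II)=58: (4.2·58)/(10 − 0.058·58) = 2900/79 ≈ 36.709
Max retention: S = 1000/(2900/79) − 10 = 500/29 in (≈ 17.241 in)
Initial abstraction Ia = S/5 = (500/29)/5 = 100/29 ≈ 3.448 in

S = 500/29 in ≈ 17.241 in; Ia = 100/29 in ≈ 3.448 in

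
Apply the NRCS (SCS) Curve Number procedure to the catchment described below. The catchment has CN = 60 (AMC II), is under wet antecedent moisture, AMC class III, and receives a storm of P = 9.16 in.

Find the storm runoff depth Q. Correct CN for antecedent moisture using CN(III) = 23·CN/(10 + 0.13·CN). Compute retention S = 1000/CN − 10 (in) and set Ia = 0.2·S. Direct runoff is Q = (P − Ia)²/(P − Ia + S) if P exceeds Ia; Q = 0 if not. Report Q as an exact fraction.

CN(III) from CN(II)=60: (23·60)/(10 + 0.13·60) = 6900/89 ≈ 77.528
Max retention: S = 1000/(6900/89) − 10 = 200/69 in (≈ 2.899 in)
Initial abstraction Ia = S/5 = (200/69)/5 = 40/69 ≈ 0.580 in
P − Ia = 9.160 − 0.580 = 14801/1725 ≈ 8.580 in (> 0, runoff occurs)
Q: (14801/1725)² ÷ (19801/1725) = 219069601/34156725 in (≈ 6.414 in)

Q = 219069601/34156725 in ≈ 6.414 in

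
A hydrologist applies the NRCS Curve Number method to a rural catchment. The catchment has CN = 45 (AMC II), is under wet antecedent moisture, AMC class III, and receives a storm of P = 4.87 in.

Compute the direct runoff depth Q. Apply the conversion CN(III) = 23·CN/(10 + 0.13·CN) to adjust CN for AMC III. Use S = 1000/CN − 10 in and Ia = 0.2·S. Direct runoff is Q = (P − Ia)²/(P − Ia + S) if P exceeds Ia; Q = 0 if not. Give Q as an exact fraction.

Adjust CN=45 to AMC III: 23·45/(10 + 0.13·45) → 1035 ÷ (317/20) = 20700/317 ≈ 65.300
S = 1000/(20700/317) − 10 = 1100/207 in ≈ 5.314 in
Ia = 0.2S: 0.2·5.314 = 1.063 in (exactly 220/207)
Excess rainfall: 4.870 − 1.063 = 3.807 in; P > Ia so Q > 0
Runoff Q = (P−Ia)²/(P−Ia+S) = (3.807)²/(3.807+5.314) = 6210858481/3908346300 ≈ 1.589 in

Q = 6210858481/3908346300 in ≈ 1.589 in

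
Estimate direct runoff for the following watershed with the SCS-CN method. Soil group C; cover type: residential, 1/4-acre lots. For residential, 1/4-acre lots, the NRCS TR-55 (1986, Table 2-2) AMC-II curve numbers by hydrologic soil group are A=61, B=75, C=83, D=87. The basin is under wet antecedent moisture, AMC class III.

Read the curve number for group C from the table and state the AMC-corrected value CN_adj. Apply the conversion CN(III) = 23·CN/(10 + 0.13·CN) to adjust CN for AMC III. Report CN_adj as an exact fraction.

CN_adj = 190900/2079 ≈ 91.823

NRCS table: residential, 1/4-acre lots, soil group C → CN(II) = 83
Wet (AMC III): CN(III) = 23·83/(10 + 0.13·83) = 1909/(2079/100) = 190900/2079 ≈ 91.823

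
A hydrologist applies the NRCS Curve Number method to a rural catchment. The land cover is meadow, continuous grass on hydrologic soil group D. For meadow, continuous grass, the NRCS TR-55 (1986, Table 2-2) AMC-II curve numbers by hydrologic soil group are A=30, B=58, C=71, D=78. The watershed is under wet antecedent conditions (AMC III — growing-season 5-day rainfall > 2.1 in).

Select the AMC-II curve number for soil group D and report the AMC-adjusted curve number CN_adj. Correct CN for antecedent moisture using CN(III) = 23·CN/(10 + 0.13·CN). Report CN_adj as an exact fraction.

NRCS table: meadow, continuous grass, soil group D → CN(II) = 78
Adjust CN=78 to AMC III: 23·78/(10 + 0.13·78) → 1794 ÷ (1007/50) = 89700/1007 ≈ 89.076

CN_adj = 89700/1007 ≈ 89.076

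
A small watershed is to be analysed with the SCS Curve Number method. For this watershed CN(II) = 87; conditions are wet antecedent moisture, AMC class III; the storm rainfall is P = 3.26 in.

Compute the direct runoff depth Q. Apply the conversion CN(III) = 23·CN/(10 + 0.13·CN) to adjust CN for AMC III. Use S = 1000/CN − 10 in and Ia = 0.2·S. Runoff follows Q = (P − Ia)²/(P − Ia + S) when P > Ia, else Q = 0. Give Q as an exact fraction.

Adjust CN=87 to AMC III: 23·87/(10 + 0.13·87) → 2001 ÷ (2131/100) = 200100/2131 ≈ 93.900
Max retention: S = 1000/(200100/2131) − 10 = 1300/2001 in (≈ 0.650 in)
Ia = 0.2·(1300/2001) = 260/2001 in ≈ 0.130 in
Since P=3.260 > Ia=0.130: effective rainfall P−Ia = 313163/100050 in
Q = (313163/100050)²/((313163/100050) + 1300/2001) = (98071064569/10010002500)/(378163/100050) = 98071064569/37835208150 in ≈ 2.592 in

Q = 98071064569/37835208150 in ≈ 2.592 in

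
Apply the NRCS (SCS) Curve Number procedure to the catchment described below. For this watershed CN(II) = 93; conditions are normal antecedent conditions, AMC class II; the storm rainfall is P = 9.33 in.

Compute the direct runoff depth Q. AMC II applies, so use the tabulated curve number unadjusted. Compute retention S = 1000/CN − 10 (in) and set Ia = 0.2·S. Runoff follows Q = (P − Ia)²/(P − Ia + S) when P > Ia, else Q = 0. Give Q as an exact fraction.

Average conditions: CN = 93 (no AMC adjustment).
S = 1000/93 − 10 = 70/93 in ≈ 0.753 in
Ia = 0.2·(70/93) = 14/93 in ≈ 0.151 in
Excess rainfall: 9.330 − 0.151 = 9.179 in; P > Ia so Q > 0
Runoff Q = (P−Ia)²/(P−Ia+S) = (9.179)²/(9.179+0.753) = 7287866161/859031700 ≈ 8.484 in

Q = 7287866161/859031700 in ≈ 8.484 in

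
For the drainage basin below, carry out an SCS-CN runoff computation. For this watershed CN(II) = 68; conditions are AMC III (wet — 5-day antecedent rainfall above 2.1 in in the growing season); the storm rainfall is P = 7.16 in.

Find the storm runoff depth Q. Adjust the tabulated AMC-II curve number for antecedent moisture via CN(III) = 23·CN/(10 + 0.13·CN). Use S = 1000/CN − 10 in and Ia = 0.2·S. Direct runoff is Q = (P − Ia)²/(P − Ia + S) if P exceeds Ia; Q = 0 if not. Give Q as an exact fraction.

Q = 4354548121/840542475 in ≈ 5.181 in

Adjust CN=68 to AMC III: 23·68/(10 + 0.13·68) → 1564 ÷ (471/25) = 39100/471 ≈ 83.015
Max retention: S = 1000/(39100/471) − 10 = 800/391 in (≈ 2.046 in)
Ia = 0.2S: 0.2·2.046 = 0.409 in (exactly 160/391)
Since P=7.160 > Ia=0.409: effective rainfall P−Ia = 65989/9775 in
Q: (65989/9775)² ÷ (85989/9775) = 4354548121/840542475 in (≈ 5.181 in)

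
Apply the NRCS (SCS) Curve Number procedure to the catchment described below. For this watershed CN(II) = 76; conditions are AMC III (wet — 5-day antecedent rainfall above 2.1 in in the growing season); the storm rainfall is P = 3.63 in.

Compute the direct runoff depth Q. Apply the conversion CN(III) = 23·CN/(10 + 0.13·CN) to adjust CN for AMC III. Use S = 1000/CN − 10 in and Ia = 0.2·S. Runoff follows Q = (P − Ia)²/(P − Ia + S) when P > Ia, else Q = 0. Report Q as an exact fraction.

Q = 2388961129/1003308300 in ≈ 2.381 in

Adjust CN=76 to AMC III: 23·76/(10 + 0.13·76) → 1748 ÷ (497/25) = 43700/497 ≈ 87.928
Max retention: S = 1000/(43700/497) − 10 = 600/437 in (≈ 1.373 in)
Ia = 0.2S: 0.2·1.373 = 0.275 in (exactly 120/437)
Excess rainfall: 3.630 − 0.275 = 3.355 in; P > Ia so Q > 0
Runoff Q = (P−Ia)²/(P−Ia+S) = (3.355)²/(3.355+1.373) = 2388961129/1003308300 ≈ 2.381 in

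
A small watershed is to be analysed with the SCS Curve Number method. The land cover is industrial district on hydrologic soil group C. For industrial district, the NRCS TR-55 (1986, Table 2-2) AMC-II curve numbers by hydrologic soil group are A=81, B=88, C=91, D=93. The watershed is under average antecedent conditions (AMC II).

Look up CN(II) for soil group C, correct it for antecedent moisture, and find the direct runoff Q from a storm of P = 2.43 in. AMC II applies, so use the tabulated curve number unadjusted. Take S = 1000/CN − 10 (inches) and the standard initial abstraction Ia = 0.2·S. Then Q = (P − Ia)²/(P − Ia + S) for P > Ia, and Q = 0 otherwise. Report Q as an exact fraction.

Q = 45846441/29638700 in ≈ 1.547 in

NRCS table: industrial district, soil group C → CN(II) = 91
CN(II) = 91; AMC II needs no correction.
Retention S: 1000/CN − 10 with CN=91.000 → S = 90/91 ≈ 0.989 in
Ia = 0.2·(90/91) = 18/91 in ≈ 0.198 in
Since P=2.430 > Ia=0.198: effective rainfall P−Ia = 20313/9100 in
Runoff Q = (P−Ia)²/(P−Ia+S) = (2.232)²/(2.232+0.989) = 45846441/29638700 ≈ 1.547 in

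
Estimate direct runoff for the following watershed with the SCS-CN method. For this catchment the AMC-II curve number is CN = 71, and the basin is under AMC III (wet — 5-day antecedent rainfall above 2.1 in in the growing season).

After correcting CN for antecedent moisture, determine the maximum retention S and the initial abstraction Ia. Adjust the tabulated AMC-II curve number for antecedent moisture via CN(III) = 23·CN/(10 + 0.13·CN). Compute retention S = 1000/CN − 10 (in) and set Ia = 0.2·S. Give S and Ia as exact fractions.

Wet (AMC III): CN(III) = 23·71/(10 + 0.13·71) = 1633/(1923/100) = 163300/1923 ≈ 84.919
Max retention: S = 1000/(163300/1923) − 10 = 2900/1633 in (≈ 1.776 in)
Ia = 0.2S: 0.2·1.776 = 0.355 in (exactly 580/1633)

S = 2900/1633 in ≈ 1.776 in; Ia = 580/1633 in ≈ 0.355 in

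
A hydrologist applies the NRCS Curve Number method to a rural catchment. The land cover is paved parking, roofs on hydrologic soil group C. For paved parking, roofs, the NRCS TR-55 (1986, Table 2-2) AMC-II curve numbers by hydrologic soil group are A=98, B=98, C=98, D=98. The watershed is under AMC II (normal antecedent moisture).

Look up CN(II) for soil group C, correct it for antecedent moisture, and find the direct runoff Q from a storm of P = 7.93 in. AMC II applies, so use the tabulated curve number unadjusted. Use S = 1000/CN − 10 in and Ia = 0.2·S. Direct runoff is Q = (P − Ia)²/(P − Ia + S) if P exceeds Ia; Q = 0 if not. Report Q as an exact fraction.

Q = 1494363649/194319300 in ≈ 7.690 in

NRCS table: paved parking, roofs, soil group C → CN(II) = 98
AMC II — tabulated CN = 98 applies directly.
Retention S: 1000/CN − 10 with CN=98.000 → S = 10/49 ≈ 0.204 in
Ia = 0.2·(10/49) = 2/49 in ≈ 0.041 in
Excess rainfall: 7.930 − 0.041 = 7.889 in; P > Ia so Q > 0
Runoff Q = (P−Ia)²/(P−Ia+S) = (7.889)²/(7.889+0.204) = 1494363649/194319300 ≈ 7.690 in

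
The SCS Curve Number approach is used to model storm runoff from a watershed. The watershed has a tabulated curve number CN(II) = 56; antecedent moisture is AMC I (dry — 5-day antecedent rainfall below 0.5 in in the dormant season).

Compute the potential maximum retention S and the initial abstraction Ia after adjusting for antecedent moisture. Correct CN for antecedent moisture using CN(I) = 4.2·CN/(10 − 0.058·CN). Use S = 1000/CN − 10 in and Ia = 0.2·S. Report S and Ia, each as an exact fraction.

S = 2750/147 in ≈ 18.707 in; Ia = 550/147 in ≈ 3.741 in

Dry (AMC I): CN(I) = 4.2·56/(10 − 0.058·56) = (1176/5)/(844/125) = 7350/211 ≈ 34.834
Retention S: 1000/CN − 10 with CN=34.834 → S = 2750/147 ≈ 18.707 in
Ia = 0.2·(2750/147) = 550/147 in ≈ 3.741 in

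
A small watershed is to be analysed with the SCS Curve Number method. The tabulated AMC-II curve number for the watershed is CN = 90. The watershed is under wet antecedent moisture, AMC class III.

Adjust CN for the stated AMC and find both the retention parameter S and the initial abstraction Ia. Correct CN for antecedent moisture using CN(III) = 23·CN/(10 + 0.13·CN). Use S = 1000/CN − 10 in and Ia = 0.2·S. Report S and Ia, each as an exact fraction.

S = 100/207 in ≈ 0.483 in; Ia = 20/207 in ≈ 0.097 in

CN(III) from CN(II)=90: (23·90)/(10 + 0.13·90) = 20700/217 ≈ 95.392
S = 1000/(20700/217) − 10 = 100/207 in ≈ 0.483 in
Initial abstraction Ia = S/5 = (100/207)/5 = 20/207 ≈ 0.097 in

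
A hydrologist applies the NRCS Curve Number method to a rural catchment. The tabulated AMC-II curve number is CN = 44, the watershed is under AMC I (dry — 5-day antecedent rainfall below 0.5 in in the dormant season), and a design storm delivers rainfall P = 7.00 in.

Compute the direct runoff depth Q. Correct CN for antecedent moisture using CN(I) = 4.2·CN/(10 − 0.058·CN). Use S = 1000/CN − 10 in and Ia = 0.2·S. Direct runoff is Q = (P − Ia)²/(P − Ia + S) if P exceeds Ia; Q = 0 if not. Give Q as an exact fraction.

Adjust CN=44 to AMC I: 4.2·44/(10 − 0.058·44) → (924/5) ÷ (931/125) = 3300/133 ≈ 24.812
Retention S: 1000/CN − 10 with CN=24.812 → S = 1000/33 ≈ 30.303 in
Ia = 0.2·(1000/33) = 200/33 in ≈ 6.061 in
Excess rainfall: 7.000 − 6.061 = 0.939 in; P > Ia so Q > 0
Runoff Q = (P−Ia)²/(P−Ia+S) = (0.939)²/(0.939+30.303) = 961/34023 ≈ 0.028 in

Q = 961/34023 in ≈ 0.028 in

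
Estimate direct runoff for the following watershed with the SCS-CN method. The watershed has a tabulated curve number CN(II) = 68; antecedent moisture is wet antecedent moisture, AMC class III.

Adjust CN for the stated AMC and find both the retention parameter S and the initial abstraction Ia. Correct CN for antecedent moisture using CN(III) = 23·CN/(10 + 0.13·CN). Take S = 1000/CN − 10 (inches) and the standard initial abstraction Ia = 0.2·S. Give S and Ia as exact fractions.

S = 800/391 in ≈ 2.046 in; Ia = 160/391 in ≈ 0.409 in

Adjust CN=68 to AMC III: 23·68/(10 + 0.13·68) → 1564 ÷ (471/25) = 39100/471 ≈ 83.015
Retention S: 1000/CN − 10 with CN=83.015 → S = 800/391 ≈ 2.046 in
Ia = 0.2S: 0.2·2.046 = 0.409 in (exactly 160/391)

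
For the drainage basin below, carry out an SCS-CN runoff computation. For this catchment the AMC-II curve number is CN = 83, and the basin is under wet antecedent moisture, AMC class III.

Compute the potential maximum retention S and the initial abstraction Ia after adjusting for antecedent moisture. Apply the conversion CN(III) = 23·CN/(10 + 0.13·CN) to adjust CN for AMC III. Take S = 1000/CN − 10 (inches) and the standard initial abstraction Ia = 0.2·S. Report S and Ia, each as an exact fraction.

S = 1700/1909 in ≈ 0.891 in; Ia = 340/1909 in ≈ 0.178 in

Adjust CN=83 to AMC III: 23·83/(10 + 0.13·83) → 1909 ÷ (2079/100) = 190900/2079 ≈ 91.823
Max retention: S = 1000/(190900/2079) − 10 = 1700/1909 in (≈ 0.891 in)
Ia = 0.2·(1700/1909) = 340/1909 in ≈ 0.178 in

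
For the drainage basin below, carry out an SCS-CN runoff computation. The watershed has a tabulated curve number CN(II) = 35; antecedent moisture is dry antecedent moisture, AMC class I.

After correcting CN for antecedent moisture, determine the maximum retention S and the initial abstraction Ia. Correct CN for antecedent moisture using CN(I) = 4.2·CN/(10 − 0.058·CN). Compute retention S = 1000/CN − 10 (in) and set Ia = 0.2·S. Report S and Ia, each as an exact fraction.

S = 6500/147 in ≈ 44.218 in; Ia = 1300/147 in ≈ 8.844 in

Dry (AMC I): CN(I) = 4.2·35/(10 − 0.058·35) = 147/(797/100) = 14700/797 ≈ 18.444
S = 1000/(14700/797) − 10 = 6500/147 in ≈ 44.218 in
Ia = 0.2·(6500/147) = 1300/147 in ≈ 8.844 in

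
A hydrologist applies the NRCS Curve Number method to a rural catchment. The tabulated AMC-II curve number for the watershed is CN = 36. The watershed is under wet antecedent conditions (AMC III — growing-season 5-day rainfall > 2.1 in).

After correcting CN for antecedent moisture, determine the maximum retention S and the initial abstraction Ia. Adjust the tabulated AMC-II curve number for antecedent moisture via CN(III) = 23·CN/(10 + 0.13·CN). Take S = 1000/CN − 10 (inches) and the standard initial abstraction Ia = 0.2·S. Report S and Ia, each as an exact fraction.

S = 1600/207 in ≈ 7.729 in; Ia = 320/207 in ≈ 1.546 in

Wet (AMC III): CN(III) = 23·36/(10 + 0.13·36) = 828/(367/25) = 20700/367 ≈ 56.403
Max retention: S = 1000/(20700/367) − 10 = 1600/207 in (≈ 7.729 in)
Ia = 0.2S: 0.2·7.729 = 1.546 in (exactly 320/207)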